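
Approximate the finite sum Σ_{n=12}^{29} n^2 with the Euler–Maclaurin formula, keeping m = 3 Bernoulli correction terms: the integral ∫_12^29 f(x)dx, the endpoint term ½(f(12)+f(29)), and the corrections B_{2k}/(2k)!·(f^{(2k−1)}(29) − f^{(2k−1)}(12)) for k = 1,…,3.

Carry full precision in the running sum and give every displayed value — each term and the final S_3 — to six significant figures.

The integral term ∫_12^29 x^2 dx = 7553.67.
Endpoint term: (f(12) + f(29))/2 = (144.000 + 841.000)/2 = 492.500.
So far: 8046.17.
Correction k=1: B_{2}/2! · (f^{(1)}(29) − f^{(1)}(12)) = 1/12 · (58.0000 − 24.0000) = 2.83333.
Running total after k=1: 8049.00.
Correction k=2: B_{4}/4! · (f^{(3)}(29) − f^{(3)}(12)) = −1/720 · (0.00000 − 0.00000) = 0.00000.
Running total after k=2: 8049.00.
Correction k=3: B_{6}/6! · (f^{(5)}(29) − f^{(5)}(12)) = 1/30240 · (0.00000 − 0.00000) = 0.00000.

S_3 ≈ 8049.00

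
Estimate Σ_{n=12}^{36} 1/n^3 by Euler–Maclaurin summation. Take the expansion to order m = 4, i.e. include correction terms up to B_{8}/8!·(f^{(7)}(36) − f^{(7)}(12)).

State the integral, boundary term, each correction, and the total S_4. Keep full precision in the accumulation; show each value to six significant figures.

Integral: ∫_12^36 1/x^3 dx = 0.00308642.
½[f(12) + f(36)] = ½[0.000578704 + 2.14335e-05] = 0.000300069.
So far: 0.00338649.
k=1: B_{2}/(2)! × [f^{(1)}(36) − f^{(1)}(12)] = 1/12 × (-1.78612e-06 − (-0.000144676)) = 1.19075e-05.
Partial sum through k=1: 0.00339840.
k=2: B_{4}/(4)! × [f^{(3)}(36) − f^{(3)}(12)] = −1/720 × (-2.75636e-08 − (-2.00939e-05)) = -2.78699e-08.
Partial sum through k=2: 0.00339837.
k=3: B_{6}/(6)! × [f^{(5)}(36) − f^{(5)}(12)] = 1/30240 × (-8.93265e-10 − (-5.86071e-06)) = 1.93777e-10.
Partial sum through k=3: 0.00339837.
k=4: B_{8}/(8)! × [f^{(7)}(36) − f^{(7)}(12)] = −1/1209600 × (-4.96259e-11 − (-2.93036e-06)) = -2.42254e-12.

S_4 ≈ 0.00339837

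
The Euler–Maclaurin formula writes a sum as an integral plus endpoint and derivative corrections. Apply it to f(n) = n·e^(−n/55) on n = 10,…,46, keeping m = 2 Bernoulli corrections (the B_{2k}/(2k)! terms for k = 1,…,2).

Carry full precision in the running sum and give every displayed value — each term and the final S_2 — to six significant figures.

Integral: ∫_10^46 x·e^(−x/55) dx = 573.778.
½[f(10) + f(46)] = ½[8.33753 + 19.9310] = 14.1343.
So far: 587.913.
k=1: B_{2}/(2)! × [f^{(1)}(46) − f^{(1)}(10)] = 1/12 × (0.0709009 − 0.682161) = -0.0509384.
Partial sum through k=1: 587.862.
k=2: B_{4}/(4)! × [f^{(3)}(46) − f^{(3)}(10)] = −1/720 × (0.000309907 − 0.000776750) = 6.48393e-07.

S_2 ≈ 587.862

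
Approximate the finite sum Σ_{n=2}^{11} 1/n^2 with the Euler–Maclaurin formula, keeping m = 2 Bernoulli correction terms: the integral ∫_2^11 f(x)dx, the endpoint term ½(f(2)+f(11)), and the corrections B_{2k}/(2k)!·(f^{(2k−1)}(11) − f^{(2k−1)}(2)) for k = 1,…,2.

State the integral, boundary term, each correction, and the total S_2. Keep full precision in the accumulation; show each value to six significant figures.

The integral term ∫_2^11 1/x^2 dx = 0.409091.
Boundary: ½(f(2) + f(11)) = ½(0.250000 + 0.00826446) = 0.129132.
So far: 0.538223.
Order-1 term: 1/12 · (-0.00150263 − (-0.250000)) = 0.0207081.
After k=1: 0.558931.
Order-2 term: −1/720 · (-0.000149021 − (-0.750000)) = -0.00104146.

S_2 ≈ 0.557890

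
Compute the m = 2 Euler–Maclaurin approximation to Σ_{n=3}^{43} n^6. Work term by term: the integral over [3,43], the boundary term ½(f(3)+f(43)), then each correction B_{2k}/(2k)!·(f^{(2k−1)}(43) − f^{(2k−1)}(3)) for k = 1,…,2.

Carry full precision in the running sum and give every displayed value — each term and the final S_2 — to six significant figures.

The integral term ∫_3^43 x^6 dx = 3.88312e+10.
Boundary: ½(f(3) + f(43)) = ½(729.000 + 6.32136e+09) = 3.16068e+09.
Running total after boundary: 4.19919e+10.
Order-1 term: 1/12 · (8.82051e+08 − 1458.00) = 7.35041e+07.
After k=1: 4.20654e+10.
Order-2 term: −1/720 · (9.54084e+06 − 3240.00) = -13246.7.

S_2 ≈ 4.20654e+10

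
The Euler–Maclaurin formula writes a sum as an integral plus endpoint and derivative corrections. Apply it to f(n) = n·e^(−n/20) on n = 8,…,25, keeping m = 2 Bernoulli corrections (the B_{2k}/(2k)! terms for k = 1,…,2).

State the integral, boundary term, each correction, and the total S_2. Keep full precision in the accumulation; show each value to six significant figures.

The integral term ∫_8^25 x·e^(−x/20) dx = 117.525.
½[f(8) + f(25)] = ½[5.36256 + 7.16262] = 6.26259.
So far: 123.787.
Order-1 term: 1/12 · (-0.0716262 − 0.402192) = -0.0394849.
After k=1: 123.748.
Order-2 term: −1/720 · (0.00125346 − 0.00435708) = 4.31059e-06.

S_2 ≈ 123.748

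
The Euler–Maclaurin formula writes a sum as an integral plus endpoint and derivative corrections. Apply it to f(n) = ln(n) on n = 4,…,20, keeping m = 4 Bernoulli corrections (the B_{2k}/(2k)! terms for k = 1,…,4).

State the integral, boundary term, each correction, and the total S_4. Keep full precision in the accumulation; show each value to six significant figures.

S_4 ≈ 40.5439

∫_4^20 ln(x) dx evaluates to 38.3695.
½[f(4) + f(20)] = ½[1.38629 + 2.99573] = 2.19101.
Running total after boundary: 40.5605.
Correction k=1: B_{2}/2! · (f^{(1)}(20) − f^{(1)}(4)) = 1/12 · (0.0500000 − 0.250000) = -0.0166667.
Partial sum through k=1: 40.5438.
Correction k=2: B_{4}/4! · (f^{(3)}(20) − f^{(3)}(4)) = −1/720 · (0.000250000 − 0.0312500) = 4.30556e-05.
Partial sum through k=2: 40.5439.
Correction k=3: B_{6}/6! · (f^{(5)}(20) − f^{(5)}(4)) = 1/30240 · (7.50000e-06 − 0.0234375) = -7.74802e-07.
Partial sum through k=3: 40.5439.
Correction k=4: B_{8}/8! · (f^{(7)}(20) − f^{(7)}(4)) = −1/1209600 · (5.62500e-07 − 0.0439453) = 3.63300e-08.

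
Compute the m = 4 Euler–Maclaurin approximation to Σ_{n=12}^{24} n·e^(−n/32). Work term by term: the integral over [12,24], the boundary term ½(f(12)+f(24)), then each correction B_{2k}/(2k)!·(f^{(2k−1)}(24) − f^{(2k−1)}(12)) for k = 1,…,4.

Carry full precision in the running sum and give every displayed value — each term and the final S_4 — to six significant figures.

S_4 ≈ 130.989

∫_12^24 x·e^(−x/32) dx evaluates to 121.222.
½[f(12) + f(24)] = ½[8.24747 + 11.3368] = 9.79213.
So far: 131.015.
Correction k=1: B_{2}/2! · (f^{(1)}(24) − f^{(1)}(12)) = 1/12 · (0.118092 − 0.429556) = -0.0259553.
Running total after k=1: 130.989.
Correction k=2: B_{4}/4! · (f^{(3)}(24) − f^{(3)}(12)) = −1/720 · (0.00103791 − 0.00176185) = 1.00547e-06.
Running total after k=2: 130.989.
Correction k=3: B_{6}/6! · (f^{(5)}(24) − f^{(5)}(12)) = 1/30240 · (1.91456e-06 − 3.03146e-06) = -3.69345e-11.
Running total after k=3: 130.989.
Correction k=4: B_{8}/8! · (f^{(7)}(24) − f^{(7)}(12)) = −1/1209600 · (2.74954e-09 − 4.24058e-09) = 1.23268e-15.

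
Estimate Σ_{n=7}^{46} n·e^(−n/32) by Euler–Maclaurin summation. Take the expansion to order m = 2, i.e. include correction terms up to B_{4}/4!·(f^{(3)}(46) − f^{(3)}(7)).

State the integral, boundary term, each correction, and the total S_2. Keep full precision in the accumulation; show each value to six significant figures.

Integral: ∫_7^46 x·e^(−x/32) dx = 409.944.
Endpoint term: (f(7) + f(46))/2 = (5.62466 + 10.9260)/2 = 8.27531.
So far: 418.220.
Order-1 term: 1/12 · (-0.103915 − 0.627752) = -0.0609723.
Partial sum through k=1: 418.159.
Order-2 term: −1/720 · (0.000362428 − 0.00218242) = 2.52777e-06.

S_2 ≈ 418.159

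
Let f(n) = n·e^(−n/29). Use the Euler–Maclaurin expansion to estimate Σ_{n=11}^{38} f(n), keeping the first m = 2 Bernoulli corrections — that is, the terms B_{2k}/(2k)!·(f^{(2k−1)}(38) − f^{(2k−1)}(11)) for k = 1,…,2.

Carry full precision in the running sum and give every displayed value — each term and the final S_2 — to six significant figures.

The integral term ∫_11^38 x·e^(−x/29) dx = 269.747.
½[f(11) + f(38)] = ½[7.52767 + 10.2496] = 8.88865.
Running total after boundary: 278.636.
Order-1 term: 1/12 · (-0.0837084 − 0.424759) = -0.0423722.
After k=1: 278.593.
Order-2 term: −1/720 · (0.000541909 − 0.00213249) = 2.20914e-06.

S_2 ≈ 278.593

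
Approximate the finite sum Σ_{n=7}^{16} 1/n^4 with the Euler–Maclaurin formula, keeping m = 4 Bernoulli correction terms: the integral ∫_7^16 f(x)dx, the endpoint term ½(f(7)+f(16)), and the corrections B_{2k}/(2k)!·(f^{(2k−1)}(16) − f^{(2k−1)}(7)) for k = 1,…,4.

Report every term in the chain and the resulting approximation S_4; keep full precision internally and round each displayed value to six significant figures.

S_4 ≈ 0.00112563

The integral term ∫_7^16 1/x^4 dx = 0.000890437.
Endpoint term: (f(7) + f(16))/2 = (0.000416493 + 1.52588e-05)/2 = 0.000215876.
Running total after boundary: 0.00110631.
Order-1 term: 1/12 · (-3.81470e-06 − (-0.000237996)) = 1.95151e-05.
Partial sum through k=1: 0.00112583.
Order-2 term: −1/720 · (-4.47035e-07 − (-0.000145712)) = -2.01757e-07.
Partial sum through k=2: 0.00112563.
Order-3 term: 1/30240 · (-9.77889e-08 − (-0.000166528)) = 5.50364e-09.
Partial sum through k=3: 0.00112563.
Order-4 term: −1/1209600 · (-3.43789e-08 − (-0.000305868)) = -2.52838e-10.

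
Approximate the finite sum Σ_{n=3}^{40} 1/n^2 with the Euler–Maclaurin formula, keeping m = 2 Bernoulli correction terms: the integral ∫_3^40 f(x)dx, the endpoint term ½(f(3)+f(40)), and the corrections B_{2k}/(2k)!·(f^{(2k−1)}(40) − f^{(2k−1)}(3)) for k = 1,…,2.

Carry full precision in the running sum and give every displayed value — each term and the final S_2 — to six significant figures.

∫_3^40 1/x^2 dx evaluates to 0.308333.
½[f(3) + f(40)] = ½[0.111111 + 0.000625000] = 0.0558681.
Running total after boundary: 0.364201.
Order-1 term: 1/12 · (-3.12500e-05 − (-0.0740741)) = 0.00617024.
After k=1: 0.370372.
Order-2 term: −1/720 · (-2.34375e-07 − (-0.0987654)) = -0.000137174.

S_2 ≈ 0.370234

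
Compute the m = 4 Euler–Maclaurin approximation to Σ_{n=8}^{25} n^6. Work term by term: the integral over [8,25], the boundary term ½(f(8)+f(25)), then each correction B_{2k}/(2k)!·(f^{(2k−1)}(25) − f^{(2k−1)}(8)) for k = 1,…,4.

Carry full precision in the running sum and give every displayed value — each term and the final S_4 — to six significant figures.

The integral term ∫_8^25 x^6 dx = 8.71631e+08.
Endpoint term: (f(8) + f(25))/2 = (262144 + 2.44141e+08)/2 = 1.22201e+08.
Integral + boundary = 9.93833e+08.
k=1: B_{2}/(2)! × [f^{(1)}(25) − f^{(1)}(8)] = 1/12 × (5.85938e+07 − 196608) = 4.86643e+06.
Running total after k=1: 9.98699e+08.
k=2: B_{4}/(4)! × [f^{(3)}(25) − f^{(3)}(8)] = −1/720 × (1.87500e+06 − 61440.0) = -2518.83.
Running total after k=2: 9.98697e+08.
k=3: B_{6}/(6)! × [f^{(5)}(25) − f^{(5)}(8)] = 1/30240 × (18000.0 − 5760.00) = 0.404762.
Running total after k=3: 9.98697e+08.
k=4: B_{8}/(8)! × [f^{(7)}(25) − f^{(7)}(8)] = −1/1209600 × (0.00000 − 0.00000) = 0.00000.

S_4 ≈ 9.98697e+08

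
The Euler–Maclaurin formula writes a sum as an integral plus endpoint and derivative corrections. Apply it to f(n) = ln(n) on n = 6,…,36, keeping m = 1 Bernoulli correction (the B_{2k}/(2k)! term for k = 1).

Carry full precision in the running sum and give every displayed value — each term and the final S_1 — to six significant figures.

The integral term ∫_6^36 ln(x) dx = 88.2561.
Boundary: ½(f(6) + f(36)) = ½(1.79176 + 3.58352) = 2.68764.
Running total after boundary: 90.9438.
k=1: B_{2}/(2)! × [f^{(1)}(36) − f^{(1)}(6)] = 1/12 × (0.0277778 − 0.166667) = -0.0115741.

S_1 ≈ 90.9322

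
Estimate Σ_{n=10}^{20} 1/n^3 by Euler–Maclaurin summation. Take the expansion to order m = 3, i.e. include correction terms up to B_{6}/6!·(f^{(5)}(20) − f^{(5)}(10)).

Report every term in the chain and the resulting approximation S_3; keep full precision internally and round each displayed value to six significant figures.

The integral term ∫_10^20 1/x^3 dx = 0.00375000.
Endpoint term: (f(10) + f(20))/2 = (0.00100000 + 0.000125000)/2 = 0.000562500.
So far: 0.00431250.
k=1: B_{2}/(2)! × [f^{(1)}(20) − f^{(1)}(10)] = 1/12 × (-1.87500e-05 − (-0.000300000)) = 2.34375e-05.
After k=1: 0.00433594.
k=2: B_{4}/(4)! × [f^{(3)}(20) − f^{(3)}(10)] = −1/720 × (-9.37500e-07 − (-6.00000e-05)) = -8.20312e-08.
After k=2: 0.00433586.
k=3: B_{6}/(6)! × [f^{(5)}(20) − f^{(5)}(10)] = 1/30240 × (-9.84375e-08 − (-2.52000e-05)) = 8.30078e-10.

S_3 ≈ 0.00433586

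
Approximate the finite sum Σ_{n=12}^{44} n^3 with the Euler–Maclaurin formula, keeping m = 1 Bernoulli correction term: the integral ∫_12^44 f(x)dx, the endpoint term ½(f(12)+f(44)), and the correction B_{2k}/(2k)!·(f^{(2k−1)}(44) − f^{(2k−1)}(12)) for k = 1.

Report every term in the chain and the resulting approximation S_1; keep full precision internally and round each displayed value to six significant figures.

The integral term ∫_12^44 x^3 dx = 931840.
Endpoint term: (f(12) + f(44))/2 = (1728.00 + 85184.0)/2 = 43456.0.
Running total after boundary: 975296.
Correction k=1: B_{2}/2! · (f^{(1)}(44) − f^{(1)}(12)) = 1/12 · (5808.00 − 432.000) = 448.000.

S_1 ≈ 975744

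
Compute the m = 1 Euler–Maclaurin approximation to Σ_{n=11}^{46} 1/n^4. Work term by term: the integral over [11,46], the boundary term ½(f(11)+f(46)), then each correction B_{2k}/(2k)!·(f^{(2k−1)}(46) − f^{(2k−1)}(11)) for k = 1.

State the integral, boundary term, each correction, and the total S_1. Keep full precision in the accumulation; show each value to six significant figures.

S_1 ≈ 0.000283344

∫_11^46 1/x^4 dx evaluates to 0.000247014.
½[f(11) + f(46)] = ½[6.83013e-05 + 2.23341e-07] = 3.42623e-05.
Running total after boundary: 0.000281276.
Order-1 term: 1/12 · (-1.94210e-08 − (-2.48369e-05)) = 2.06812e-06.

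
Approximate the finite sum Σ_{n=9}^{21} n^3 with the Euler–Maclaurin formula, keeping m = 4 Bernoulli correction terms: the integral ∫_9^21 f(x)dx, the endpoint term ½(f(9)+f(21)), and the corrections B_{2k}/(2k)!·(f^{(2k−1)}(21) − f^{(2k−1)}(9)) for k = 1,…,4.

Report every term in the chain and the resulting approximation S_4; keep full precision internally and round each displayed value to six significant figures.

∫_9^21 x^3 dx evaluates to 46980.0.
Endpoint term: (f(9) + f(21))/2 = (729.000 + 9261.00)/2 = 4995.00.
Integral + boundary = 51975.0.
Correction k=1: B_{2}/2! · (f^{(1)}(21) − f^{(1)}(9)) = 1/12 · (1323.00 − 243.000) = 90.0000.
Partial sum through k=1: 52065.0.
Correction k=2: B_{4}/4! · (f^{(3)}(21) − f^{(3)}(9)) = −1/720 · (6.00000 − 6.00000) = 0.00000.
Partial sum through k=2: 52065.0.
Correction k=3: B_{6}/6! · (f^{(5)}(21) − f^{(5)}(9)) = 1/30240 · (0.00000 − 0.00000) = 0.00000.
Partial sum through k=3: 52065.0.
Correction k=4: B_{8}/8! · (f^{(7)}(21) − f^{(7)}(9)) = −1/1209600 · (0.00000 − 0.00000) = 0.00000.

S_4 ≈ 52065.0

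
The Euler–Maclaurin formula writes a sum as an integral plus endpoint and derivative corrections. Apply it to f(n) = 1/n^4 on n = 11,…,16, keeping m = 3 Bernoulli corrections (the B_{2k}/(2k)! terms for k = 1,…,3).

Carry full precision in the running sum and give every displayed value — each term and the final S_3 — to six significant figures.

S_3 ≈ 0.000212582

Integral: ∫_11^16 1/x^4 dx = 0.000169058.
½[f(11) + f(16)] = ½[6.83013e-05 + 1.52588e-05] = 4.17801e-05.
Running total after boundary: 0.000210838.
Order-1 term: 1/12 · (-3.81470e-06 − (-2.48369e-05)) = 1.75185e-06.
After k=1: 0.000212590.
Order-2 term: −1/720 · (-4.47035e-07 − (-6.15790e-06)) = -7.93175e-09.
After k=2: 0.000212582.
Order-3 term: 1/30240 · (-9.77889e-08 − (-2.84994e-06)) = 9.10102e-11.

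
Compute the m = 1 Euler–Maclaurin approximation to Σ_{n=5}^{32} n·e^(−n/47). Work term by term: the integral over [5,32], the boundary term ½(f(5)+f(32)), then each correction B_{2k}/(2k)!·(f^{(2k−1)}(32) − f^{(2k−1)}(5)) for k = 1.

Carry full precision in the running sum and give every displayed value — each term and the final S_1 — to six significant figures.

S_1 ≈ 328.177

Integral: ∫_5^32 x·e^(−x/47) dx = 317.883.
Endpoint term: (f(5) + f(32))/2 = (4.49540 + 16.1980)/2 = 10.3467.
Running total after boundary: 328.230.
Correction k=1: B_{2}/2! · (f^{(1)}(32) − f^{(1)}(5)) = 1/12 · (0.161549 − 0.803433) = -0.0534904.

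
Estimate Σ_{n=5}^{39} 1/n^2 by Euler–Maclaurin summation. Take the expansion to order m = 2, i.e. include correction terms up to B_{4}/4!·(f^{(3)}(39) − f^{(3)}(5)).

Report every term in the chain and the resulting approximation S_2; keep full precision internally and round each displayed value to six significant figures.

∫_5^39 1/x^2 dx evaluates to 0.174359.
Boundary: ½(f(5) + f(39)) = ½(0.0400000 + 0.000657462) = 0.0203287.
Running total after boundary: 0.194688.
Correction k=1: B_{2}/2! · (f^{(1)}(39) − f^{(1)}(5)) = 1/12 · (-3.37160e-05 − (-0.0160000)) = 0.00133052.
Running total after k=1: 0.196018.
Correction k=2: B_{4}/4! · (f^{(3)}(39) − f^{(3)}(5)) = −1/720 · (-2.66004e-07 − (-0.00768000)) = -1.06663e-05.

S_2 ≈ 0.196008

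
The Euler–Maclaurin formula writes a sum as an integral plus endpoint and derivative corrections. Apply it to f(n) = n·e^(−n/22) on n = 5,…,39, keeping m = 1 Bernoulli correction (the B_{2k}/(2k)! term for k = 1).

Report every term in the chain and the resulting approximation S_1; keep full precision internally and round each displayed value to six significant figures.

∫_5^39 x·e^(−x/22) dx evaluates to 245.278.
½[f(5) + f(39)] = ½[3.98352 + 6.62489] = 5.30421.
Running total after boundary: 250.582.
k=1: B_{2}/(2)! × [f^{(1)}(39) − f^{(1)}(5)] = 1/12 × (-0.131262 − 0.615634) = -0.0622414.

S_1 ≈ 250.520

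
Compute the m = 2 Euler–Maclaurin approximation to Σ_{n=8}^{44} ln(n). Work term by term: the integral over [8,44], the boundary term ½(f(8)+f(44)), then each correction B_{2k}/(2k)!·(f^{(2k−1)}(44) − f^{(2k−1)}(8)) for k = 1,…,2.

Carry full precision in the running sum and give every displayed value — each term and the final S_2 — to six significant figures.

S_2 ≈ 116.792

Integral: ∫_8^44 ln(x) dx = 113.869.
Boundary: ½(f(8) + f(44)) = ½(2.07944 + 3.78419) = 2.93182.
So far: 116.801.
Order-1 term: 1/12 · (0.0227273 − 0.125000) = -0.00852273.
Running total after k=1: 116.792.
Order-2 term: −1/720 · (2.34786e-05 − 0.00390625) = 5.39274e-06.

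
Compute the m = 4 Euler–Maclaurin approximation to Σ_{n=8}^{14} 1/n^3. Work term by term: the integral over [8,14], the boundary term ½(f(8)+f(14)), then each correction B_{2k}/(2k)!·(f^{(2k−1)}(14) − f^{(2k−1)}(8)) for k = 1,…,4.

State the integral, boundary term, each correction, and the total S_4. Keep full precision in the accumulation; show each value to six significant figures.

S_4 ≈ 0.00647448

∫_8^14 1/x^3 dx evaluates to 0.00526148.
Endpoint term: (f(8) + f(14))/2 = (0.00195312 + 0.000364431)/2 = 0.00115878.
So far: 0.00642026.
k=1: B_{2}/(2)! × [f^{(1)}(14) − f^{(1)}(8)] = 1/12 × (-7.80925e-05 − (-0.000732422)) = 5.45275e-05.
Running total after k=1: 0.00647479.
k=2: B_{4}/(4)! × [f^{(3)}(14) − f^{(3)}(8)] = −1/720 × (-7.96862e-06 − (-0.000228882)) = -3.06824e-07.
Running total after k=2: 0.00647448.
k=3: B_{6}/(6)! × [f^{(5)}(14) − f^{(5)}(8)] = 1/30240 × (-1.70756e-06 − (-0.000150204)) = 4.91059e-09.
Running total after k=3: 0.00647448.
k=4: B_{8}/(8)! × [f^{(7)}(14) − f^{(7)}(8)] = −1/1209600 × (-6.27267e-07 − (-0.000168979)) = -1.39180e-10.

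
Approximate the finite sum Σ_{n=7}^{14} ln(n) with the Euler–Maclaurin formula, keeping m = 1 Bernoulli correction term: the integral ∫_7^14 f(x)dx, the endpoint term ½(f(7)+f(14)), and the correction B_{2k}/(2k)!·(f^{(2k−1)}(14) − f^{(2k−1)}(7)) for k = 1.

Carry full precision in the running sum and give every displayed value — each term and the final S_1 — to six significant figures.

S_1 ≈ 18.6120

Integral: ∫_7^14 ln(x) dx = 16.3254.
½[f(7) + f(14)] = ½[1.94591 + 2.63906] = 2.29248.
So far: 18.6179.
Order-1 term: 1/12 · (0.0714286 − 0.142857) = -0.00595238.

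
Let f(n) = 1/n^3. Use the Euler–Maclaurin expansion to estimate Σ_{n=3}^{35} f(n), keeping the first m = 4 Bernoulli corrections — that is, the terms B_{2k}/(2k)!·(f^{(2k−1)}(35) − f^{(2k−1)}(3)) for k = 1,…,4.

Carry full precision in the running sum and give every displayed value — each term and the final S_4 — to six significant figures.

∫_3^35 1/x^3 dx evaluates to 0.0551474.
Boundary: ½(f(3) + f(35)) = ½(0.0370370 + 2.33236e-05) = 0.0185302.
So far: 0.0736776.
Correction k=1: B_{2}/2! · (f^{(1)}(35) − f^{(1)}(3)) = 1/12 · (-1.99917e-06 − (-0.0370370)) = 0.00308625.
After k=1: 0.0767638.
Correction k=2: B_{4}/4! · (f^{(3)}(35) − f^{(3)}(3)) = −1/720 · (-3.26395e-08 − (-0.0823045)) = -0.000114312.
After k=2: 0.0766495.
Correction k=3: B_{6}/6! · (f^{(5)}(35) − f^{(5)}(3)) = 1/30240 · (-1.11907e-09 − (-0.384088)) = 1.27013e-05.
After k=3: 0.0766622.
Correction k=4: B_{8}/8! · (f^{(7)}(35) − f^{(7)}(3)) = −1/1209600 · (-6.57737e-11 − (-3.07270)) = -2.54026e-06.

S_4 ≈ 0.0766597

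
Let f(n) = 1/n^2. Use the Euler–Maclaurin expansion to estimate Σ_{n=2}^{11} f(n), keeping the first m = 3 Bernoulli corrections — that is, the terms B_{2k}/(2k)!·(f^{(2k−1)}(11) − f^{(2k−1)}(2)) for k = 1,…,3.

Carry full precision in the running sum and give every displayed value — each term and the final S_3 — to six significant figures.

S_3 ≈ 0.558076

Integral: ∫_2^11 1/x^2 dx = 0.409091.
½[f(2) + f(11)] = ½[0.250000 + 0.00826446] = 0.129132.
Running total after boundary: 0.538223.
k=1: B_{2}/(2)! × [f^{(1)}(11) − f^{(1)}(2)] = 1/12 × (-0.00150263 − (-0.250000)) = 0.0207081.
Running total after k=1: 0.558931.
k=2: B_{4}/(4)! × [f^{(3)}(11) − f^{(3)}(2)] = −1/720 × (-0.000149021 − (-0.750000)) = -0.00104146.
Running total after k=2: 0.557890.
k=3: B_{6}/(6)! × [f^{(5)}(11) − f^{(5)}(2)] = 1/30240 × (-3.69474e-05 − (-5.62500)) = 0.000186011.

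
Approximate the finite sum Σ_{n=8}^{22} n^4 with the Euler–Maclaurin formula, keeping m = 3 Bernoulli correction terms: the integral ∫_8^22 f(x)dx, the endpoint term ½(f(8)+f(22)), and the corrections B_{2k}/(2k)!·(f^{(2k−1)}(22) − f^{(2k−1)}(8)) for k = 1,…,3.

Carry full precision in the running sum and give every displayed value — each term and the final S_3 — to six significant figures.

S_3 ≈ 1.14673e+06

Integral: ∫_8^22 x^4 dx = 1.02417e+06.
Endpoint term: (f(8) + f(22))/2 = (4096.00 + 234256)/2 = 119176.
Integral + boundary = 1.14335e+06.
Correction k=1: B_{2}/2! · (f^{(1)}(22) − f^{(1)}(8)) = 1/12 · (42592.0 − 2048.00) = 3378.67.
Partial sum through k=1: 1.14673e+06.
Correction k=2: B_{4}/4! · (f^{(3)}(22) − f^{(3)}(8)) = −1/720 · (528.000 − 192.000) = -0.466667.
Partial sum through k=2: 1.14673e+06.
Correction k=3: B_{6}/6! · (f^{(5)}(22) − f^{(5)}(8)) = 1/30240 · (0.00000 − 0.00000) = 0.00000.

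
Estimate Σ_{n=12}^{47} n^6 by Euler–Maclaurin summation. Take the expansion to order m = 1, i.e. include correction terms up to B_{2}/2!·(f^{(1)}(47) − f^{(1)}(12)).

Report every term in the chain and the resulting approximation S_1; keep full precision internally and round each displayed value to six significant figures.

∫_12^47 x^6 dx evaluates to 7.23696e+10.
½[f(12) + f(47)] = ½[2.98598e+06 + 1.07792e+10] = 5.39110e+09.
So far: 7.77607e+10.
k=1: B_{2}/(2)! × [f^{(1)}(47) − f^{(1)}(12)] = 1/12 × (1.37607e+09 − 1.49299e+06) = 1.14548e+08.

S_1 ≈ 7.78753e+10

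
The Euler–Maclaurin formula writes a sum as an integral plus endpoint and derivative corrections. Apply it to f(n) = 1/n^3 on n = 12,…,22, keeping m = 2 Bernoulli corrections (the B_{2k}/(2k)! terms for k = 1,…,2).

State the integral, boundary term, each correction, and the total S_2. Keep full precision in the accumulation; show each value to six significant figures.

S_2 ≈ 0.00278644

∫_12^22 1/x^3 dx evaluates to 0.00243916.
½[f(12) + f(22)] = ½[0.000578704 + 9.39144e-05] = 0.000336309.
So far: 0.00277547.
Order-1 term: 1/12 · (-1.28065e-05 − (-0.000144676)) = 1.09891e-05.
Partial sum through k=1: 0.00278646.
Order-2 term: −1/720 · (-5.29194e-07 − (-2.00939e-05)) = -2.71732e-08.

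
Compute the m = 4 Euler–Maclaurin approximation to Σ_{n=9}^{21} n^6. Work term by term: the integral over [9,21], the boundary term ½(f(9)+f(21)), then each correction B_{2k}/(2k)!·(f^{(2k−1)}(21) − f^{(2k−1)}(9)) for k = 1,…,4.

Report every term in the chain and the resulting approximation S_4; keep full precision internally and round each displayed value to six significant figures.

S_4 ≈ 3.01775e+08

Integral: ∫_9^21 x^6 dx = 2.56615e+08.
Boundary: ½(f(9) + f(21)) = ½(531441 + 8.57661e+07) = 4.31488e+07.
Running total after boundary: 2.99764e+08.
k=1: B_{2}/(2)! × [f^{(1)}(21) − f^{(1)}(9)] = 1/12 × (2.45046e+07 − 354294) = 2.01253e+06.
After k=1: 3.01776e+08.
k=2: B_{4}/(4)! × [f^{(3)}(21) − f^{(3)}(9)] = −1/720 × (1.11132e+06 − 87480.0) = -1422.00.
After k=2: 3.01775e+08.
k=3: B_{6}/(6)! × [f^{(5)}(21) − f^{(5)}(9)] = 1/30240 × (15120.0 − 6480.00) = 0.285714.
After k=3: 3.01775e+08.
k=4: B_{8}/(8)! × [f^{(7)}(21) − f^{(7)}(9)] = −1/1209600 × (0.00000 − 0.00000) = 0.00000.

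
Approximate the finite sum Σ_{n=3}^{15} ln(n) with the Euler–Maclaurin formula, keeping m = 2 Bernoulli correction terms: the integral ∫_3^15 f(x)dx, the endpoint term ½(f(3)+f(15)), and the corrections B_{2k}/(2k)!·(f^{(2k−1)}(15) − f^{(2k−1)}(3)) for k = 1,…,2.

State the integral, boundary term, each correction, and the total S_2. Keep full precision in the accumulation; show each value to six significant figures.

S_2 ≈ 27.2061

∫_3^15 ln(x) dx evaluates to 25.3249.
Boundary: ½(f(3) + f(15)) = ½(1.09861 + 2.70805) = 1.90333.
So far: 27.2282.
Correction k=1: B_{2}/2! · (f^{(1)}(15) − f^{(1)}(3)) = 1/12 · (0.0666667 − 0.333333) = -0.0222222.
After k=1: 27.2060.
Correction k=2: B_{4}/4! · (f^{(3)}(15) − f^{(3)}(3)) = −1/720 · (0.000592593 − 0.0740741) = 0.000102058.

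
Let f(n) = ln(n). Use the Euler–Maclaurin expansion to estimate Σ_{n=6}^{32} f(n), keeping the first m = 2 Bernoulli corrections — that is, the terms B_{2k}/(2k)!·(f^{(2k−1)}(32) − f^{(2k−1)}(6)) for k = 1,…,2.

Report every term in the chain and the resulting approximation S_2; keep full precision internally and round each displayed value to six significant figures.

∫_6^32 ln(x) dx evaluates to 74.1530.
Boundary: ½(f(6) + f(32)) = ½(1.79176 + 3.46574) = 2.62875.
So far: 76.7817.
Correction k=1: B_{2}/2! · (f^{(1)}(32) − f^{(1)}(6)) = 1/12 · (0.0312500 − 0.166667) = -0.0112847.
Partial sum through k=1: 76.7705.
Correction k=2: B_{4}/4! · (f^{(3)}(32) − f^{(3)}(6)) = −1/720 · (6.10352e-05 − 0.00925926) = 1.27753e-05.

S_2 ≈ 76.7705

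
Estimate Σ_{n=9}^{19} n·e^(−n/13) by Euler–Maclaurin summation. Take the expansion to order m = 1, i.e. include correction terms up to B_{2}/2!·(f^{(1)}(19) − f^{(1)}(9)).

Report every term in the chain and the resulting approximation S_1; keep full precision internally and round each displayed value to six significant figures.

Integral: ∫_9^19 x·e^(−x/13) dx = 46.6583.
Boundary: ½(f(9) + f(19)) = ½(4.50378 + 4.40571) = 4.45474.
Running total after boundary: 51.1131.
Correction k=1: B_{2}/2! · (f^{(1)}(19) − f^{(1)}(9)) = 1/12 · (-0.107021 − 0.153975) = -0.0217497.

S_1 ≈ 51.0913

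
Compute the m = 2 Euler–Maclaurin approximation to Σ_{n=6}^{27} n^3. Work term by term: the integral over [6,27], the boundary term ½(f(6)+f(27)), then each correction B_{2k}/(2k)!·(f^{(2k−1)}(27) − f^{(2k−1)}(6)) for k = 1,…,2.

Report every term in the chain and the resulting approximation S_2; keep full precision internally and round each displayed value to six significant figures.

S_2 ≈ 142659

Integral: ∫_6^27 x^3 dx = 132536.
Boundary: ½(f(6) + f(27)) = ½(216.000 + 19683.0) = 9949.50.
So far: 142486.
k=1: B_{2}/(2)! × [f^{(1)}(27) − f^{(1)}(6)] = 1/12 × (2187.00 − 108.000) = 173.250.
Partial sum through k=1: 142659.
k=2: B_{4}/(4)! × [f^{(3)}(27) − f^{(3)}(6)] = −1/720 × (6.00000 − 6.00000) = 0.00000.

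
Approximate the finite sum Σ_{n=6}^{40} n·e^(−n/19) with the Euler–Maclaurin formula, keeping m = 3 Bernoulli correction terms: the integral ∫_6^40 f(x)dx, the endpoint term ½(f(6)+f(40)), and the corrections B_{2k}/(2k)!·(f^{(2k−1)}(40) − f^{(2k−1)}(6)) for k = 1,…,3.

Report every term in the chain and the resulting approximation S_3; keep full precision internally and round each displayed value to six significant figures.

S_3 ≈ 214.394

∫_6^40 x·e^(−x/19) dx evaluates to 209.823.
Boundary: ½(f(6) + f(40)) = ½(4.37528 + 4.87254) = 4.62391.
So far: 214.447.
Correction k=1: B_{2}/2! · (f^{(1)}(40) − f^{(1)}(6)) = 1/12 · (-0.134636 − 0.498935) = -0.0527976.
Running total after k=1: 214.394.
Correction k=2: B_{4}/4! · (f^{(3)}(40) − f^{(3)}(6)) = −1/720 · (0.000301914 − 0.00542205) = 7.11130e-06.
Running total after k=2: 214.394.
Correction k=3: B_{6}/6! · (f^{(5)}(40) − f^{(5)}(6)) = 1/30240 · (2.70577e-06 − 2.62106e-05) = -7.77275e-10.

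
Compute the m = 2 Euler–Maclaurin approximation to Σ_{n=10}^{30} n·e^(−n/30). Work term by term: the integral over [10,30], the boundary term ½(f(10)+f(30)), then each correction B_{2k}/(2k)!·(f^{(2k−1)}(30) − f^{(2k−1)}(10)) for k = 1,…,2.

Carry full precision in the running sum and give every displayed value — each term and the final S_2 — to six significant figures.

S_2 ≈ 206.716

The integral term ∫_10^30 x·e^(−x/30) dx = 197.655.
½[f(10) + f(30)] = ½[7.16531 + 11.0364] = 9.10085.
Running total after boundary: 206.755.
k=1: B_{2}/(2)! × [f^{(1)}(30) − f^{(1)}(10)] = 1/12 × (0.00000 − 0.477688) = -0.0398073.
After k=1: 206.716.
k=2: B_{4}/(4)! × [f^{(3)}(30) − f^{(3)}(10)] = −1/720 × (0.000817510 − 0.00212306) = 1.81326e-06.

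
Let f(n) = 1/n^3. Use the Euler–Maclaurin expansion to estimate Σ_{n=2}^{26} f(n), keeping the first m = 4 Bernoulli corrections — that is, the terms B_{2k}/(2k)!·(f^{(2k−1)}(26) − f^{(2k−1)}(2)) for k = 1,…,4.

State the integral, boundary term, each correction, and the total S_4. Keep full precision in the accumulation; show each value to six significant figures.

The integral term ∫_2^26 1/x^3 dx = 0.124260.
½[f(2) + f(26)] = ½[0.125000 + 5.68958e-05] = 0.0625284.
Running total after boundary: 0.186789.
k=1: B_{2}/(2)! × [f^{(1)}(26) − f^{(1)}(2)] = 1/12 × (-6.56490e-06 − (-0.187500)) = 0.0156245.
After k=1: 0.202413.
k=2: B_{4}/(4)! × [f^{(3)}(26) − f^{(3)}(2)] = −1/720 × (-1.94228e-07 − (-0.937500)) = -0.00130208.
After k=2: 0.201111.
k=3: B_{6}/(6)! × [f^{(5)}(26) − f^{(5)}(2)] = 1/30240 × (-1.20674e-08 − (-9.84375)) = 0.000325521.
After k=3: 0.201437.
k=4: B_{8}/(8)! × [f^{(7)}(26) − f^{(7)}(2)] = −1/1209600 × (-1.28529e-09 − (-177.188)) = -0.000146484.

S_4 ≈ 0.201290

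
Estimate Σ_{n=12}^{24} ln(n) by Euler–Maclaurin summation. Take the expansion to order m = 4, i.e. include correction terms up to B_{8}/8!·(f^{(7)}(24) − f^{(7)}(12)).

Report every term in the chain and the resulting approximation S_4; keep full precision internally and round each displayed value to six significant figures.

The integral term ∫_12^24 ln(x) dx = 34.4544.
Boundary: ½(f(12) + f(24)) = ½(2.48491 + 3.17805) = 2.83148.
Running total after boundary: 37.2859.
Correction k=1: B_{2}/2! · (f^{(1)}(24) − f^{(1)}(12)) = 1/12 · (0.0416667 − 0.0833333) = -0.00347222.
Running total after k=1: 37.2824.
Correction k=2: B_{4}/4! · (f^{(3)}(24) − f^{(3)}(12)) = −1/720 · (0.000144676 − 0.00115741) = 1.40657e-06.
Running total after k=2: 37.2824.
Correction k=3: B_{6}/6! · (f^{(5)}(24) − f^{(5)}(12)) = 1/30240 · (3.01408e-06 − 9.64506e-05) = -3.08983e-09.
Running total after k=3: 37.2824.
Correction k=4: B_{8}/8! · (f^{(7)}(24) − f^{(7)}(12)) = −1/1209600 · (1.56983e-07 − 2.00939e-05) = 1.64822e-11.

S_4 ≈ 37.2824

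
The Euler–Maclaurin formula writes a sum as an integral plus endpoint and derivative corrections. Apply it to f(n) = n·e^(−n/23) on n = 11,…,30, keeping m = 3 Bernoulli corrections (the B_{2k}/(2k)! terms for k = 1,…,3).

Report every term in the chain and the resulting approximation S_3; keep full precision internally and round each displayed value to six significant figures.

S_3 ≈ 161.402

Integral: ∫_11^30 x·e^(−x/23) dx = 153.956.
Endpoint term: (f(11) + f(30))/2 = (6.81847 + 8.14048)/2 = 7.47947.
So far: 161.435.
Correction k=1: B_{2}/2! · (f^{(1)}(30) − f^{(1)}(11)) = 1/12 · (-0.0825846 − 0.323405) = -0.0338325.
Running total after k=1: 161.402.
Correction k=2: B_{4}/4! · (f^{(3)}(30) − f^{(3)}(11)) = −1/720 · (0.000869781 − 0.00295487) = 2.89596e-06.
Running total after k=2: 161.402.
Correction k=3: B_{6}/6! · (f^{(5)}(30) − f^{(5)}(11)) = 1/30240 · (3.58351e-06 − 1.00159e-05) = -2.12710e-10.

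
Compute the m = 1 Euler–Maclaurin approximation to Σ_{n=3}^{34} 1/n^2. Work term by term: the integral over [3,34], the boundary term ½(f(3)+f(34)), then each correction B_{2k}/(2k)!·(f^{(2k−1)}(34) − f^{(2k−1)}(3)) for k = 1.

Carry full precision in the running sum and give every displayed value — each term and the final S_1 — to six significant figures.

∫_3^34 1/x^2 dx evaluates to 0.303922.
½[f(3) + f(34)] = ½[0.111111 + 0.000865052] = 0.0559881.
Running total after boundary: 0.359910.
k=1: B_{2}/(2)! × [f^{(1)}(34) − f^{(1)}(3)] = 1/12 × (-5.08854e-05 − (-0.0740741)) = 0.00616860.

S_1 ≈ 0.366078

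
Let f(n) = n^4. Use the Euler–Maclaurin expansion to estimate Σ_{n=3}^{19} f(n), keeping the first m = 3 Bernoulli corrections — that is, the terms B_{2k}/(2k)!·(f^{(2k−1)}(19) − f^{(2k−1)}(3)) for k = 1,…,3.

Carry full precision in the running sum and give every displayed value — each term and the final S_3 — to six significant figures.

The integral term ∫_3^19 x^4 dx = 495171.
Endpoint term: (f(3) + f(19))/2 = (81.0000 + 130321)/2 = 65201.0.
Running total after boundary: 560372.
Correction k=1: B_{2}/2! · (f^{(1)}(19) − f^{(1)}(3)) = 1/12 · (27436.0 − 108.000) = 2277.33.
After k=1: 562650.
Correction k=2: B_{4}/4! · (f^{(3)}(19) − f^{(3)}(3)) = −1/720 · (456.000 − 72.0000) = -0.533333.
After k=2: 562649.
Correction k=3: B_{6}/6! · (f^{(5)}(19) − f^{(5)}(3)) = 1/30240 · (0.00000 − 0.00000) = 0.00000.

S_3 ≈ 562649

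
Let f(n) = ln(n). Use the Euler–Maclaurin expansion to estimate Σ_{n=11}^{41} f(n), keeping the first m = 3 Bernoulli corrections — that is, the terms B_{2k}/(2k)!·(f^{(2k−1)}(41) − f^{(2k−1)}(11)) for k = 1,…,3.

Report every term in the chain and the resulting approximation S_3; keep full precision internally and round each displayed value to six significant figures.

S_3 ≈ 98.9298

Integral: ∫_11^41 ln(x) dx = 95.8796.
Endpoint term: (f(11) + f(41))/2 = (2.39790 + 3.71357)/2 = 3.05573.
So far: 98.9353.
Correction k=1: B_{2}/2! · (f^{(1)}(41) − f^{(1)}(11)) = 1/12 · (0.0243902 − 0.0909091) = -0.00554324.
After k=1: 98.9298.
Correction k=2: B_{4}/4! · (f^{(3)}(41) − f^{(3)}(11)) = −1/720 · (2.90187e-05 − 0.00150263) = 2.04668e-06.
After k=2: 98.9298.
Correction k=3: B_{6}/6! · (f^{(5)}(41) − f^{(5)}(11)) = 1/30240 · (2.07153e-07 − 0.000149021) = -4.92110e-09.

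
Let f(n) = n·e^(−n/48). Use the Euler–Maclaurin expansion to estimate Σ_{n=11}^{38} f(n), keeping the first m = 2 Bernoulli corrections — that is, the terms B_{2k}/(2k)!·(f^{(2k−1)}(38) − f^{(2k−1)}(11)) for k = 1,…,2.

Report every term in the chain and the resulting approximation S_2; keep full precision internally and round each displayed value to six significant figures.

S_2 ≈ 394.583

The integral term ∫_11^38 x·e^(−x/48) dx = 381.644.
Endpoint term: (f(11) + f(38))/2 = (8.74716 + 17.2174)/2 = 12.9823.
Integral + boundary = 394.626.
Correction k=1: B_{2}/2! · (f^{(1)}(38) − f^{(1)}(11)) = 1/12 · (0.0943935 − 0.612964) = -0.0432142.
Running total after k=1: 394.583.
Correction k=2: B_{4}/4! · (f^{(3)}(38) − f^{(3)}(11)) = −1/720 · (0.000434276 − 0.000956318) = 7.25058e-07.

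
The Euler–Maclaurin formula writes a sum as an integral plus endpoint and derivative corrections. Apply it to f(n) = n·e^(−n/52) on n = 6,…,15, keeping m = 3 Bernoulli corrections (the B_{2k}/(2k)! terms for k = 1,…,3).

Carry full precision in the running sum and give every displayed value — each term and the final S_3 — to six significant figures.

The integral term ∫_6^15 x·e^(−x/52) dx = 76.3625.
½[f(6) + f(15)] = ½[5.34614 + 11.2412] = 8.29369.
Integral + boundary = 84.6561.
k=1: B_{2}/(2)! × [f^{(1)}(15) − f^{(1)}(6)] = 1/12 × (0.533238 − 0.788213) = -0.0212479.
After k=1: 84.6349.
k=2: B_{4}/(4)! × [f^{(3)}(15) − f^{(3)}(6)] = −1/720 × (0.000751505 − 0.000950540) = 2.76437e-07.
After k=2: 84.6349.
k=3: B_{6}/(6)! × [f^{(5)}(15) − f^{(5)}(6)] = 1/30240 × (4.82917e-07 − 5.95259e-07) = -3.71503e-12.

S_3 ≈ 84.6349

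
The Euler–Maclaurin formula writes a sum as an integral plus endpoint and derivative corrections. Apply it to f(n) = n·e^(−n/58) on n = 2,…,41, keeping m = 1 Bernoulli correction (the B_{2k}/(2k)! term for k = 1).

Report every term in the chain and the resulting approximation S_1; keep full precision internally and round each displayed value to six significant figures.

The integral term ∫_2^41 x·e^(−x/58) dx = 530.250.
Boundary: ½(f(2) + f(41)) = ½(1.93221 + 20.2201) = 11.0761.
Integral + boundary = 541.326.
Correction k=1: B_{2}/2! · (f^{(1)}(41) − f^{(1)}(2)) = 1/12 · (0.144551 − 0.932791) = -0.0656867.

S_1 ≈ 541.260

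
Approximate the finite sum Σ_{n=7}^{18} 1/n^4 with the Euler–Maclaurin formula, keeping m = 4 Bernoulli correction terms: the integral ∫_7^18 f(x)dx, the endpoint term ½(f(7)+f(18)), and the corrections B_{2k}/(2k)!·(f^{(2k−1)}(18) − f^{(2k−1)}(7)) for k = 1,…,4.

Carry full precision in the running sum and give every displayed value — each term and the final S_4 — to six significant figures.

S_4 ≈ 0.00114713

Integral: ∫_7^18 1/x^4 dx = 0.000914661.
½[f(7) + f(18)] = ½[0.000416493 + 9.52599e-06] = 0.000213010.
Running total after boundary: 0.00112767.
Correction k=1: B_{2}/2! · (f^{(1)}(18) − f^{(1)}(7)) = 1/12 · (-2.11689e-06 − (-0.000237996)) = 1.96566e-05.
After k=1: 0.00114733.
Correction k=2: B_{4}/4! · (f^{(3)}(18) − f^{(3)}(7)) = −1/720 · (-1.96008e-07 − (-0.000145712)) = -2.02105e-07.
After k=2: 0.00114713.
Correction k=3: B_{6}/6! · (f^{(5)}(18) − f^{(5)}(7)) = 1/30240 · (-3.38779e-08 − (-0.000166528)) = 5.50575e-09.
After k=3: 0.00114713.
Correction k=4: B_{8}/8! · (f^{(7)}(18) − f^{(7)}(7)) = −1/1209600 · (-9.41053e-09 − (-0.000305868)) = -2.52859e-10.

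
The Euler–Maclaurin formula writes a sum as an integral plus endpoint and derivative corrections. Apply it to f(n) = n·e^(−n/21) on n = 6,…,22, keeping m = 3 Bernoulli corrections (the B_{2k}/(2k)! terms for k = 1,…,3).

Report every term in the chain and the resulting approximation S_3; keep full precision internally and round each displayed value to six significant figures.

S_3 ≈ 115.407

∫_6^22 x·e^(−x/21) dx evaluates to 109.341.
½[f(6) + f(22)] = ½[4.50886 + 7.71698] = 6.11292.
So far: 115.453.
k=1: B_{2}/(2)! × [f^{(1)}(22) − f^{(1)}(6)] = 1/12 × (-0.0167034 − 0.536769) = -0.0461227.
After k=1: 115.407.
k=2: B_{4}/(4)! × [f^{(3)}(22) − f^{(3)}(6)] = −1/720 × (0.00155293 − 0.00462522) = 4.26708e-06.
After k=2: 115.407.
k=3: B_{6}/(6)! × [f^{(5)}(22) − f^{(5)}(6)] = 1/30240 × (7.12864e-06 − 1.82161e-05) = -3.66648e-10.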